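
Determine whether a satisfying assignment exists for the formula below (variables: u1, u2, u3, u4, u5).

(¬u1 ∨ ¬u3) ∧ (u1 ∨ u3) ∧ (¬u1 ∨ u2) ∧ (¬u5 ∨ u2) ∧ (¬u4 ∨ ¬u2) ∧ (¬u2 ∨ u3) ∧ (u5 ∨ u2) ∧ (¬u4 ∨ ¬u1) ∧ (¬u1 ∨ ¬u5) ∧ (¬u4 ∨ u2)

Suppose u1 = False.
Unit clause (u3) forces u3 = True.
Suppose u5 = True.
Unit clause (u2) forces u2 = True.
Unit clause (¬u4) forces u4 = False.
All clauses are satisfied.
A satisfying assignment: u1=False; u2=True; u3=True; u4=False; u5=True.

Yes, satisfiable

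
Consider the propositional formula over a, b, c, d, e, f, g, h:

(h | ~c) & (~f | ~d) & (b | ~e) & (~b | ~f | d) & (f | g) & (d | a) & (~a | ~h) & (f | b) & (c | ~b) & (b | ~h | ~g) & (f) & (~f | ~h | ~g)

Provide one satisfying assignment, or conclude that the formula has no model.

(f) alone gives f = 1.
(~d) alone gives d = 0.
(~b) alone gives b = 0.
(~e) alone gives e = 0.
(a) alone gives a = 1.
(~h) alone gives h = 0.
(~c) alone gives c = 0.
All clauses hold; g can take either value.

a=1; b=0; c=0; d=0; e=0; f=1; g=1; h=0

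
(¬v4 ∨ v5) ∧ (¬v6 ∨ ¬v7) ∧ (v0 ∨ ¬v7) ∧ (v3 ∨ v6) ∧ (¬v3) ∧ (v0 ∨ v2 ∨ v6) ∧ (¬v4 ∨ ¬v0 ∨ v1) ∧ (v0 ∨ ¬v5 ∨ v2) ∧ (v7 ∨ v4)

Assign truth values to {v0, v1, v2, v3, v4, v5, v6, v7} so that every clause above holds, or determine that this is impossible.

(¬v3) alone gives v3 = False.
(v6) alone gives v6 = True.
(¬v7) alone gives v7 = False.
(v4) alone gives v4 = True.
(v5) alone gives v5 = True.
Try v0 = True.
(v1) alone gives v1 = True.
All clauses hold; v2 can take either value.

v0: True,  v1: True,  v2: False,  v3: False,  v4: True,  v5: True,  v6: True,  v7: False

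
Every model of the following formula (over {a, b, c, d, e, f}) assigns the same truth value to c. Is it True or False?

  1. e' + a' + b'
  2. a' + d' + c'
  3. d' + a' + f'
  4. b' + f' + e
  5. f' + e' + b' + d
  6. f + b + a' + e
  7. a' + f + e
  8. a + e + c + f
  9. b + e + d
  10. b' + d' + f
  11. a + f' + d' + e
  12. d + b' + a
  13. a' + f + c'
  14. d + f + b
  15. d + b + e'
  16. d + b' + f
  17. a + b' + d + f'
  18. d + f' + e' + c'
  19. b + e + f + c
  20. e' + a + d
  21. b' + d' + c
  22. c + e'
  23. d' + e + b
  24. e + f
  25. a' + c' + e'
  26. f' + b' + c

Suppose c = 0.
Unit clause (e') forces e = 0.
Unit clause (f) forces f = 1.
Unit clause (b') forces b = 0.
Unit clause (d) forces d = 1.
Now (d') is unsatisfied and unit — conflict.
So every satisfying assignment has c = True.

True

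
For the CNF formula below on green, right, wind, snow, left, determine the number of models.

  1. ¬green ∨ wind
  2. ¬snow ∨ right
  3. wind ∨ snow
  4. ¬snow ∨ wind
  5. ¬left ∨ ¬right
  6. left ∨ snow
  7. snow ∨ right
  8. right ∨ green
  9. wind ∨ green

There are 2^5 = 32 truth assignments over (green, right, wind, snow, left).
Split on green. With green = True, the clauses containing green are satisfied and ¬green drops from the rest; 1 of the 2^4 = 16 assignments to the other variables satisfy what remains.
With green = False, by the same count on the reduced clause set, 1 assignment works.
Total: 1 + 1 = 2.

2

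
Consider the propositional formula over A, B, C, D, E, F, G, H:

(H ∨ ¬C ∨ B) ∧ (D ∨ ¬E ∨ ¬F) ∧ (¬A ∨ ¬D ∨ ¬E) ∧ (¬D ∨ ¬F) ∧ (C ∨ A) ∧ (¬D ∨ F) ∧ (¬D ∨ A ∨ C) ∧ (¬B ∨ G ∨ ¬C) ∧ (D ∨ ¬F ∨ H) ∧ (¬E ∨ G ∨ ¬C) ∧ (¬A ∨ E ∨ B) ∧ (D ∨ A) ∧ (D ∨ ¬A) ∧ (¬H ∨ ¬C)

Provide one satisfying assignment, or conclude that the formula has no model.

UNSATISFIABLE

Suppose D = False.
Unit clause (A) forces A = True.
That conflicts with the unit clause (¬A).
That branch fails; take D = True instead.
Unit clause (¬F) forces F = False.
That conflicts with the unit clause (F).
Neither D = True nor D = False works.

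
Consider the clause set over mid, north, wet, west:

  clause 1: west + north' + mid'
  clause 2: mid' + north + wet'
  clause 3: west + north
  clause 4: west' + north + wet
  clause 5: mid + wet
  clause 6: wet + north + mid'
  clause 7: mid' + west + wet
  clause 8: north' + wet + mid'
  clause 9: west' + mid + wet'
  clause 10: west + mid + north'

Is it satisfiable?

Yes, satisfiable

Suppose west = 1.
Suppose north = 1.
Suppose mid = 1.
From the singleton clause (wet), wet = 1.
Every clause now holds.
A satisfying assignment: mid ↦ 1, north ↦ 1, wet ↦ 1, west ↦ 1.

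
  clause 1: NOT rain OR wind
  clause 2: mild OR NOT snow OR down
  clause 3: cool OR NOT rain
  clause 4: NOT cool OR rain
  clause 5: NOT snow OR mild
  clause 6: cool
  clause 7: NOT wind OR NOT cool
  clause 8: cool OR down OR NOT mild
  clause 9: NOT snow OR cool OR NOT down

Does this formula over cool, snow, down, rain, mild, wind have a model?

(cool) alone gives cool = true.
(rain) alone gives rain = true.
(wind) alone gives wind = true.
Now (NOT wind) is unsatisfied and unit — conflict.
No assignment satisfies every clause.

No, unsatisfiable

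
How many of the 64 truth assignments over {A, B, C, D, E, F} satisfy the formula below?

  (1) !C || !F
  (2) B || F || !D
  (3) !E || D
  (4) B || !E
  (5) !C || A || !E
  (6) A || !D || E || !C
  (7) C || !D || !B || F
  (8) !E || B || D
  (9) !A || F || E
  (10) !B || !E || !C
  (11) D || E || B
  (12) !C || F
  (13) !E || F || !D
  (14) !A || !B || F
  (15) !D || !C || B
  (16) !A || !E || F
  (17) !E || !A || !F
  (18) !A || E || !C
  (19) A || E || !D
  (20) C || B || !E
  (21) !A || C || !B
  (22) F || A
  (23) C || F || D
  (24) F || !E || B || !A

3

There are 2^6 = 64 truth assignments over (A, B, C, D, E, F).
Split on B. With B = true, the clauses containing B are satisfied and !B drops from the rest; 2 of the 2^5 = 32 assignments to the other variables satisfy what remains.
With B = false, by the same count on the reduced clause set, 1 assignment works.
Total: 2 + 1 = 3.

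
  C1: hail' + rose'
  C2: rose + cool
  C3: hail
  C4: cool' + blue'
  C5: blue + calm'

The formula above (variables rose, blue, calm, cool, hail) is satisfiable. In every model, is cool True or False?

Suppose cool = 0.
From the singleton clause (rose), rose = 1.
From the singleton clause (hail'), hail = 0.
Now (hail) is unsatisfied and unit — conflict.
So every satisfying assignment has cool = True.

True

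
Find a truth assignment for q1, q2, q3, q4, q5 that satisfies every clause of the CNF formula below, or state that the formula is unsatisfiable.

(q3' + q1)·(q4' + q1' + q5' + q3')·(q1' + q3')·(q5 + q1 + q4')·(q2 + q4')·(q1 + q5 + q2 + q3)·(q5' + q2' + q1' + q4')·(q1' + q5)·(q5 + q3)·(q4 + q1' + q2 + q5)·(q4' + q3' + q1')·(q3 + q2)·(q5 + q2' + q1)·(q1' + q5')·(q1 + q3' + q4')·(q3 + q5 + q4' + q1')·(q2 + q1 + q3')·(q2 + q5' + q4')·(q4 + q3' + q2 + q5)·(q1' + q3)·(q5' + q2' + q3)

UNSATISFIABLE

Try q3 = 0.
Unit clause (q5) forces q5 = 1.
Unit clause (q2) forces q2 = 1.
That conflicts with the unit clause (q2').
Backtrack on q3: now try q3 = 1.
Unit clause (q1) forces q1 = 1.
That conflicts with the unit clause (q1').
Neither q3 = 1 nor q3 = 0 works.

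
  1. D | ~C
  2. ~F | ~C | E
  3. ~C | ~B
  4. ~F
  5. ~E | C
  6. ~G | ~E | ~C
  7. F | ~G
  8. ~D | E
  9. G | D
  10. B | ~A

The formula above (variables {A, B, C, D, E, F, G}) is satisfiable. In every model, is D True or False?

True

Suppose D = 0.
Unit clause (~C) forces C = 0.
Unit clause (~F) forces F = 0.
Unit clause (~E) forces E = 0.
Unit clause (~G) forces G = 0.
But (G) is also a unit clause — contradiction.
So every satisfying assignment has D = True.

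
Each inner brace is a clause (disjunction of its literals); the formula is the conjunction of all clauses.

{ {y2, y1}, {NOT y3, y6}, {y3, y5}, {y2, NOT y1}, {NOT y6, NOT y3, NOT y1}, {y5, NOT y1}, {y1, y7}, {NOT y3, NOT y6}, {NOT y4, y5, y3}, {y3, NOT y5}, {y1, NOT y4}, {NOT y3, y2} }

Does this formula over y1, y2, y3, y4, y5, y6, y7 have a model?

Suppose y2 = true.
Suppose y3 = false.
The clause (y5) is unit, so y5 = true.
But (NOT y5) is also a unit clause — contradiction.
That branch fails; take y3 = true instead.
The clause (y6) is unit, so y6 = true.
But (NOT y6) is also a unit clause — contradiction.
Both values of y3 lead to a conflict.
That branch fails; take y2 = false instead.
The clause (y1) is unit, so y1 = true.
But (NOT y1) is also a unit clause — contradiction.
Both values of y2 lead to a conflict.
No assignment satisfies every clause.

No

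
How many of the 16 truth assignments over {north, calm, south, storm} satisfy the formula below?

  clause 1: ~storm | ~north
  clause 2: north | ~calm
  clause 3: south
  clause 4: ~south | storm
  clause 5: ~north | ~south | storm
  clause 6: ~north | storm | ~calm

1

There are 2^4 = 16 truth assignments over (north, calm, south, storm).
Check each against the 6 clauses (columns in the order north, calm, south, storm):
  F F F F  ✗ fails (south)
  F F F T  ✗ fails (south)
  F F T F  ✗ fails (~south | storm)
  F F T T  ✓ satisfies all
  F T F F  ✗ fails (north | ~calm)
  F T F T  ✗ fails (north | ~calm)
  F T T F  ✗ fails (north | ~calm)
  F T T T  ✗ fails (north | ~calm)
  T F F F  ✗ fails (south)
  T F F T  ✗ fails (~storm | ~north)
  T F T F  ✗ fails (~south | storm)
  T F T T  ✗ fails (~storm | ~north)
  T T F F  ✗ fails (south)
  T T F T  ✗ fails (~storm | ~north)
  T T T F  ✗ fails (~south | storm)
  T T T T  ✗ fails (~storm | ~north)
1 of the 16 rows is a model.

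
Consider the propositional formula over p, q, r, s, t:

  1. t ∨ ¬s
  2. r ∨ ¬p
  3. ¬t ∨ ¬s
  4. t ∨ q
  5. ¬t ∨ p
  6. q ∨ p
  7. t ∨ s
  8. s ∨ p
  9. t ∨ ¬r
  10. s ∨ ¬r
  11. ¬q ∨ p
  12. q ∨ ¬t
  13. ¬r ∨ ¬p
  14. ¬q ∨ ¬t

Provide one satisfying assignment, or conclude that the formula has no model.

UNSATISFIABLE

Case t = True:
Unit clause (¬s) forces s = False.
Unit clause (p) forces p = True.
Unit clause (r) forces r = True.
That conflicts with the unit clause (¬r).
Backtrack on t: now try t = False.
Unit clause (¬s) forces s = False.
That conflicts with the unit clause (s).
Either choice for t ends in contradiction.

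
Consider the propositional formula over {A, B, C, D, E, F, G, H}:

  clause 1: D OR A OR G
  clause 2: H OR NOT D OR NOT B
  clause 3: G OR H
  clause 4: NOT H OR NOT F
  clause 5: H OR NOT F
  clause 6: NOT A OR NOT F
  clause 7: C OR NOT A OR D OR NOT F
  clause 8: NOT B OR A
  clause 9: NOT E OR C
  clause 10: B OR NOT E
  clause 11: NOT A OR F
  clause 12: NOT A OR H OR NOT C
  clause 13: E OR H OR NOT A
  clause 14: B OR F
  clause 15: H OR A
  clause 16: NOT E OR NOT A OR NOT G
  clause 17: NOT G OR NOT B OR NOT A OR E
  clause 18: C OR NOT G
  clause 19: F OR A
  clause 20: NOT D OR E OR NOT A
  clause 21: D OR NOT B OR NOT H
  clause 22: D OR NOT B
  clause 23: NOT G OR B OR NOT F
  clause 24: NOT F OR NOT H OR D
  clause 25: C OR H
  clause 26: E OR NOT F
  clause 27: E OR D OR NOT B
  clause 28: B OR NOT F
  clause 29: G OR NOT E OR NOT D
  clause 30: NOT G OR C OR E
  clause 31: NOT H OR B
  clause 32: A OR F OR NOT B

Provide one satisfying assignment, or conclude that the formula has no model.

UNSATISFIABLE

Branch on G: set G = true.
(C) alone gives C = true.
Branch on H: set H = false.
(NOT F) alone gives F = false.
(NOT A) alone gives A = false.
But (A) is also a unit clause — contradiction.
Backtrack on H: now try H = true.
(NOT F) alone gives F = false.
(NOT A) alone gives A = false.
But (A) is also a unit clause — contradiction.
Neither H = true nor H = false works.
Backtrack on G: now try G = false.
(H) alone gives H = true.
(NOT F) alone gives F = false.
(NOT A) alone gives A = false.
But (A) is also a unit clause — contradiction.
Neither G = true nor G = false works.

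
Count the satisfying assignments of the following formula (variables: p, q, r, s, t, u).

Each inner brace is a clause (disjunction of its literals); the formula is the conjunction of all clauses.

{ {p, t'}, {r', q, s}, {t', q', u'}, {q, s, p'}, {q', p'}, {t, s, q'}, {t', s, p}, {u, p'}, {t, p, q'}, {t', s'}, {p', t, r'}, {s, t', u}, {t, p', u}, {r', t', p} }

There are 2^6 = 64 truth assignments over (p, q, r, s, t, u).
Split on q. With q = 1, the clauses containing q are satisfied and q' drops from the rest; 0 of the 2^5 = 32 assignments to the other variables satisfy what remains.
With q = 0, by the same count on the reduced clause set, 7 assignments work.
(One model: p=F, q=F, r=F, s=F, t=F, u=F.)
Total: 0 + 7 = 7.

7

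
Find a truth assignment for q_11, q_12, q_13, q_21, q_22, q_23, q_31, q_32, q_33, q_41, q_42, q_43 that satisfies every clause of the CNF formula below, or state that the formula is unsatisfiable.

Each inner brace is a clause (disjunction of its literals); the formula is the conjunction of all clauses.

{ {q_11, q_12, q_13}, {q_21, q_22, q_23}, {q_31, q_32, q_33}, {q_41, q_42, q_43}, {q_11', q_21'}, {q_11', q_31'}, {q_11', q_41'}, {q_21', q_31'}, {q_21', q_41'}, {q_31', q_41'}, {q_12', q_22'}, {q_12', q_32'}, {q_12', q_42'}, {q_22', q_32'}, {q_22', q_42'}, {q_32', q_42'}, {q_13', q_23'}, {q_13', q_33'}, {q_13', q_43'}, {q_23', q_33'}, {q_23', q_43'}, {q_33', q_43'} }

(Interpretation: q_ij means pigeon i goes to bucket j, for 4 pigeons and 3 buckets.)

UNSATISFIABLE

Suppose q_11 = 0.
Suppose q_12 = 1.
The clause (q_22') is unit, so q_22 = 0.
The clause (q_32') is unit, so q_32 = 0.
The clause (q_42') is unit, so q_42 = 0.
Suppose q_21 = 1.
The clause (q_31') is unit, so q_31 = 0.
The clause (q_33) is unit, so q_33 = 1.
The clause (q_41') is unit, so q_41 = 0.
The clause (q_43) is unit, so q_43 = 1.
That conflicts with the unit clause (q_43').
That branch fails; take q_21 = 0 instead.
The clause (q_23) is unit, so q_23 = 1.
The clause (q_13') is unit, so q_13 = 0.
The clause (q_33') is unit, so q_33 = 0.
The clause (q_31) is unit, so q_31 = 1.
The clause (q_41') is unit, so q_41 = 0.
The clause (q_43) is unit, so q_43 = 1.
That conflicts with the unit clause (q_43').
Either choice for q_21 ends in contradiction.
That branch fails; take q_12 = 0 instead.
The clause (q_13) is unit, so q_13 = 1.
The clause (q_23') is unit, so q_23 = 0.
The clause (q_33') is unit, so q_33 = 0.
The clause (q_43') is unit, so q_43 = 0.
Suppose q_21 = 1.
The clause (q_31') is unit, so q_31 = 0.
The clause (q_32) is unit, so q_32 = 1.
The clause (q_41') is unit, so q_41 = 0.
The clause (q_42) is unit, so q_42 = 1.
That conflicts with the unit clause (q_42').
That branch fails; take q_21 = 0 instead.
The clause (q_22) is unit, so q_22 = 1.
The clause (q_32') is unit, so q_32 = 0.
The clause (q_31) is unit, so q_31 = 1.
The clause (q_41') is unit, so q_41 = 0.
The clause (q_42) is unit, so q_42 = 1.
That conflicts with the unit clause (q_42').
Either choice for q_21 ends in contradiction.
Either choice for q_12 ends in contradiction.
That branch fails; take q_11 = 1 instead.
The clause (q_21') is unit, so q_21 = 0.
The clause (q_31') is unit, so q_31 = 0.
The clause (q_41') is unit, so q_41 = 0.
Suppose q_22 = 1.
The clause (q_12') is unit, so q_12 = 0.
The clause (q_32') is unit, so q_32 = 0.
The clause (q_33) is unit, so q_33 = 1.
The clause (q_42') is unit, so q_42 = 0.
The clause (q_43) is unit, so q_43 = 1.
That conflicts with the unit clause (q_43').
That branch fails; take q_22 = 0 instead.
The clause (q_23) is unit, so q_23 = 1.
The clause (q_13') is unit, so q_13 = 0.
The clause (q_33') is unit, so q_33 = 0.
The clause (q_32) is unit, so q_32 = 1.
The clause (q_12') is unit, so q_12 = 0.
The clause (q_42') is unit, so q_42 = 0.
The clause (q_43) is unit, so q_43 = 1.
That conflicts with the unit clause (q_43').
Either choice for q_22 ends in contradiction.
Either choice for q_11 ends in contradiction.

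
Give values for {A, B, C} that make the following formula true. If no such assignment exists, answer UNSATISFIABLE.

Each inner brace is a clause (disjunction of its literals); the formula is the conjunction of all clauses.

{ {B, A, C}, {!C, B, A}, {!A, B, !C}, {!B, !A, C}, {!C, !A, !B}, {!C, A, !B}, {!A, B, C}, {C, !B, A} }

Try B = true.
Try A = false.
Unit clause (!C) forces C = false.
Now (C) is unsatisfied and unit — conflict.
That branch fails; take A = true instead.
Unit clause (C) forces C = true.
Now (!C) is unsatisfied and unit — conflict.
Either choice for A ends in contradiction.
That branch fails; take B = false instead.
Try A = true.
Unit clause (!C) forces C = false.
Now (C) is unsatisfied and unit — conflict.
That branch fails; take A = false instead.
Unit clause (C) forces C = true.
Now (!C) is unsatisfied and unit — conflict.
Either choice for A ends in contradiction.
Either choice for B ends in contradiction.

UNSATISFIABLE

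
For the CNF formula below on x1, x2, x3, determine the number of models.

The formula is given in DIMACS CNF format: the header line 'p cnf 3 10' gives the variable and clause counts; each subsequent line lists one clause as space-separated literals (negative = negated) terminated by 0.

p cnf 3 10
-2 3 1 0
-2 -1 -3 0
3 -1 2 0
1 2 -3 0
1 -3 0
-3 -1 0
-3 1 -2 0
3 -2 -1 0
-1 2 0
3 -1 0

There are 2^3 = 8 truth assignments over (x1, x2, x3).
Check each against the 10 clauses (columns in the order x1, x2, x3):
  F F F  ✓ satisfies all
  F F T  ✗ fails (x1 ∨ x2 ∨ ¬x3)
  F T F  ✗ fails (¬x2 ∨ x3 ∨ x1)
  F T T  ✗ fails (x1 ∨ ¬x3)
  T F F  ✗ fails (x3 ∨ ¬x1 ∨ x2)
  T F T  ✗ fails (¬x3 ∨ ¬x1)
  T T F  ✗ fails (x3 ∨ ¬x2 ∨ ¬x1)
  T T T  ✗ fails (¬x2 ∨ ¬x1 ∨ ¬x3)
1 of the 8 rows is a model.

1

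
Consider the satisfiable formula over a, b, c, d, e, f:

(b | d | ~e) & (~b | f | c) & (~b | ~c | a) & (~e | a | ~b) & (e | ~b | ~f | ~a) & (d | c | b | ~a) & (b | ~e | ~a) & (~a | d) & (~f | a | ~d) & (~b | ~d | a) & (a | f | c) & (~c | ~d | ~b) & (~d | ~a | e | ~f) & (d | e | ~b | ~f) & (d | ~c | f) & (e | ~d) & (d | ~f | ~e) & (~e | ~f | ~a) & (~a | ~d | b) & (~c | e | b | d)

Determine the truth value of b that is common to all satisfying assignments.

Suppose b = 1.
Case f = 1:
Case c = 0:
Case e = 0:
(~a) alone gives a = 0.
(~d) alone gives d = 0.
But (d) is also a unit clause — contradiction.
That branch fails; take e = 1 instead.
(a) alone gives a = 1.
But (~a) is also a unit clause — contradiction.
Both values of e lead to a conflict.
That branch fails; take c = 1 instead.
(a) alone gives a = 1.
(e) alone gives e = 1.
But (~e) is also a unit clause — contradiction.
Both values of c lead to a conflict.
That branch fails; take f = 0 instead.
(c) alone gives c = 1.
(a) alone gives a = 1.
(d) alone gives d = 1.
But (~d) is also a unit clause — contradiction.
Both values of f lead to a conflict.
So every satisfying assignment has b = False.

False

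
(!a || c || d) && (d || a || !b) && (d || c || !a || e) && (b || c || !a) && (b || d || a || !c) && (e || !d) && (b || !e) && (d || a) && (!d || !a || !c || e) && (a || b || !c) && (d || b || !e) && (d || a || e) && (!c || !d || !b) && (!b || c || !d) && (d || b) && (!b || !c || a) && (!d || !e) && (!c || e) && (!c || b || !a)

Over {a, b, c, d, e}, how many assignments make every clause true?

There are 2^5 = 32 truth assignments over (a, b, c, d, e).
Split on c. With c = true, the clauses containing c are satisfied and !c drops from the rest; 1 of the 2^4 = 16 assignments to the other variables satisfy what remains.
With c = false, by the same count on the reduced clause set, 0 assignments work.
Total: 1 + 0 = 1.

1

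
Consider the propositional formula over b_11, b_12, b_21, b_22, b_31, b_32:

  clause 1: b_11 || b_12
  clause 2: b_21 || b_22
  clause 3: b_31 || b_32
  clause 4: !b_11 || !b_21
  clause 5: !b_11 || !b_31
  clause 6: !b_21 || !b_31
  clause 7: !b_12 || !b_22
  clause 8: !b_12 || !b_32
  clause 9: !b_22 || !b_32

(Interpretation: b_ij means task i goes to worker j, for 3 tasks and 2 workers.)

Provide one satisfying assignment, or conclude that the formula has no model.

UNSATISFIABLE

Try b_11 = true.
From the singleton clause (!b_21), b_21 = false.
From the singleton clause (b_22), b_22 = true.
From the singleton clause (!b_31), b_31 = false.
From the singleton clause (b_32), b_32 = true.
But (!b_32) is also a unit clause — contradiction.
Undo b_11 and try b_11 = false.
From the singleton clause (b_12), b_12 = true.
From the singleton clause (!b_22), b_22 = false.
From the singleton clause (b_21), b_21 = true.
From the singleton clause (!b_31), b_31 = false.
From the singleton clause (b_32), b_32 = true.
But (!b_32) is also a unit clause — contradiction.
Neither b_11 = true nor b_11 = false works.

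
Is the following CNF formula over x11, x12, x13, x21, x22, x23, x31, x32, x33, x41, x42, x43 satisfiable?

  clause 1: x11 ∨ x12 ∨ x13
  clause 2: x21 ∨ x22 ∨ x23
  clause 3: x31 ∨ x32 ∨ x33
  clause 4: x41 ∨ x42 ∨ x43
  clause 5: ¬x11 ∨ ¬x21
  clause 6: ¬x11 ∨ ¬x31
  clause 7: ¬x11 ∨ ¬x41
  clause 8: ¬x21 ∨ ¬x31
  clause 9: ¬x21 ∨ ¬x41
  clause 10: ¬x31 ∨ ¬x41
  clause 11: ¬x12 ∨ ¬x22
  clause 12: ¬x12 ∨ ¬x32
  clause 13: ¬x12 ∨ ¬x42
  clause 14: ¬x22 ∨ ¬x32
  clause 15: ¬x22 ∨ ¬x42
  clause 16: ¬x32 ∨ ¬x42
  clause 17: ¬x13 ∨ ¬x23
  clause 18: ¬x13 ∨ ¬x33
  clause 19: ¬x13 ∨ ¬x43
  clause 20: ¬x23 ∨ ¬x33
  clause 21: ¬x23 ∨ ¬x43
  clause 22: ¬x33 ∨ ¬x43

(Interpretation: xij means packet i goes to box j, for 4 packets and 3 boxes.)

No

Case x11 = False:
Case x12 = True:
From the singleton clause (¬x22), x22 = False.
From the singleton clause (¬x32), x32 = False.
From the singleton clause (¬x42), x42 = False.
Case x21 = True:
From the singleton clause (¬x31), x31 = False.
From the singleton clause (x33), x33 = True.
From the singleton clause (¬x41), x41 = False.
From the singleton clause (x43), x43 = True.
Now (¬x43) is unsatisfied and unit — conflict.
That branch fails; take x21 = False instead.
From the singleton clause (x23), x23 = True.
From the singleton clause (¬x13), x13 = False.
From the singleton clause (¬x33), x33 = False.
From the singleton clause (x31), x31 = True.
From the singleton clause (¬x41), x41 = False.
From the singleton clause (x43), x43 = True.
Now (¬x43) is unsatisfied and unit — conflict.
Either choice for x21 ends in contradiction.
That branch fails; take x12 = False instead.
From the singleton clause (x13), x13 = True.
From the singleton clause (¬x23), x23 = False.
From the singleton clause (¬x33), x33 = False.
From the singleton clause (¬x43), x43 = False.
Case x21 = True:
From the singleton clause (¬x31), x31 = False.
From the singleton clause (x32), x32 = True.
From the singleton clause (¬x41), x41 = False.
From the singleton clause (x42), x42 = True.
Now (¬x42) is unsatisfied and unit — conflict.
That branch fails; take x21 = False instead.
From the singleton clause (x22), x22 = True.
From the singleton clause (¬x32), x32 = False.
From the singleton clause (x31), x31 = True.
From the singleton clause (¬x41), x41 = False.
From the singleton clause (x42), x42 = True.
Now (¬x42) is unsatisfied and unit — conflict.
Either choice for x21 ends in contradiction.
Either choice for x12 ends in contradiction.
That branch fails; take x11 = True instead.
From the singleton clause (¬x21), x21 = False.
From the singleton clause (¬x31), x31 = False.
From the singleton clause (¬x41), x41 = False.
Case x22 = True:
From the singleton clause (¬x12), x12 = False.
From the singleton clause (¬x32), x32 = False.
From the singleton clause (x33), x33 = True.
From the singleton clause (¬x42), x42 = False.
From the singleton clause (x43), x43 = True.
Now (¬x43) is unsatisfied and unit — conflict.
That branch fails; take x22 = False instead.
From the singleton clause (x23), x23 = True.
From the singleton clause (¬x13), x13 = False.
From the singleton clause (¬x33), x33 = False.
From the singleton clause (x32), x32 = True.
From the singleton clause (¬x12), x12 = False.
From the singleton clause (¬x42), x42 = False.
From the singleton clause (x43), x43 = True.
Now (¬x43) is unsatisfied and unit — conflict.
Either choice for x22 ends in contradiction.
Either choice for x11 ends in contradiction.
No assignment satisfies every clause.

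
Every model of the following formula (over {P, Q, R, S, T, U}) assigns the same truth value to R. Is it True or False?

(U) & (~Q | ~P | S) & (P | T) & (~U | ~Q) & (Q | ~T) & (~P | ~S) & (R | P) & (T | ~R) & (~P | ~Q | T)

Suppose R = 1.
(U) alone gives U = 1.
(~Q) alone gives Q = 0.
(~T) alone gives T = 0.
That conflicts with the unit clause (T).
So every satisfying assignment has R = False.

False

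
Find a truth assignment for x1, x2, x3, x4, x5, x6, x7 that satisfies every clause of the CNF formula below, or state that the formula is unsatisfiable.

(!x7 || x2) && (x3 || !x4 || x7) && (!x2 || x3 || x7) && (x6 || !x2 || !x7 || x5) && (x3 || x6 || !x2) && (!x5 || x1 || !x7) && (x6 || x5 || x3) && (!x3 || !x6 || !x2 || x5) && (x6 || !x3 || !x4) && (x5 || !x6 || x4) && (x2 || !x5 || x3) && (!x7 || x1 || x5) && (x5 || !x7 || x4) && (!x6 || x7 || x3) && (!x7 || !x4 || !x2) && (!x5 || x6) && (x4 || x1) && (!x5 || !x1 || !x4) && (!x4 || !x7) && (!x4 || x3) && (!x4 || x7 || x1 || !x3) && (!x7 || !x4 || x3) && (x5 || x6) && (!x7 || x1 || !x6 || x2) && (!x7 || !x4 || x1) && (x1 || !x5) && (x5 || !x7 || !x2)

Case x7 = true:
The clause (x2) is unit, so x2 = true.
The clause (!x4) is unit, so x4 = false.
The clause (x5) is unit, so x5 = true.
The clause (x1) is unit, so x1 = true.
The clause (x6) is unit, so x6 = true.
All clauses hold; x3 can take either value.

x1 ↦ true,  x2 ↦ true,  x3 ↦ true,  x4 ↦ false,  x5 ↦ true,  x6 ↦ true,  x7 ↦ true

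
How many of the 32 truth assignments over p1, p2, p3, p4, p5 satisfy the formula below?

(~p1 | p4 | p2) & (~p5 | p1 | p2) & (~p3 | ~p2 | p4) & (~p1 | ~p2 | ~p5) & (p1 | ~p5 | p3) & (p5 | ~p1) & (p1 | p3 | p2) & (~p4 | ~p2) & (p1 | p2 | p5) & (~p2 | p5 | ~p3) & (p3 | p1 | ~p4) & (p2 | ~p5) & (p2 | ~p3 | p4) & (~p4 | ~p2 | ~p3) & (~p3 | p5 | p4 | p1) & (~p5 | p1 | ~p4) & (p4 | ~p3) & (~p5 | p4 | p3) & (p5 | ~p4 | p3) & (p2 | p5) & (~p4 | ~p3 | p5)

1

There are 2^5 = 32 truth assignments over (p1, p2, p3, p4, p5).
Split on p3. With p3 = 1, the clauses containing p3 are satisfied and ~p3 drops from the rest; 0 of the 2^4 = 16 assignments to the other variables satisfy what remains.
With p3 = 0, by the same count on the reduced clause set, 1 assignment works.
(One model: p1=F, p2=T, p3=F, p4=F, p5=F.)
Total: 0 + 1 = 1.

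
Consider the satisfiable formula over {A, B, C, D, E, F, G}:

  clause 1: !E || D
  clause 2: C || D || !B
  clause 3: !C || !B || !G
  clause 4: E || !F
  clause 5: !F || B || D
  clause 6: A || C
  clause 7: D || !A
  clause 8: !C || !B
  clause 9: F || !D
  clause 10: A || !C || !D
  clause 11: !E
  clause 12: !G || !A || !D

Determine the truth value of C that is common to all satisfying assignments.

True

Suppose C = false.
(A) alone gives A = true.
(D) alone gives D = true.
(F) alone gives F = true.
(E) alone gives E = true.
Now (!E) is unsatisfied and unit — conflict.
So every satisfying assignment has C = True.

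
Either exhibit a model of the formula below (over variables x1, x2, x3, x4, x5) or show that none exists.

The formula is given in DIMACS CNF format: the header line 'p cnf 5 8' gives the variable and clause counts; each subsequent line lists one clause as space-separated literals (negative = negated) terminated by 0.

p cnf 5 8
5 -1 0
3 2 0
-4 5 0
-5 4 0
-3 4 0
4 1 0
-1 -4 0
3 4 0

Try x5 = True.
Unit clause (x4) forces x4 = True.
Unit clause (¬x1) forces x1 = False.
Try x3 = True.
No clause remains; x2 is free.

x1 ↦ False, x2 ↦ True, x3 ↦ True, x4 ↦ True, x5 ↦ True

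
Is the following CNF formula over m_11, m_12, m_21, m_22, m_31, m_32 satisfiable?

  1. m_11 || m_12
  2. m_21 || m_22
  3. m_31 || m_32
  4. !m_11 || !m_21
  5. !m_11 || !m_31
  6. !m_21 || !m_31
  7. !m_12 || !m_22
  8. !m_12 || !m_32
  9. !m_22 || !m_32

Branch on m_11: set m_11 = true.
From the singleton clause (!m_21), m_21 = false.
From the singleton clause (m_22), m_22 = true.
From the singleton clause (!m_31), m_31 = false.
From the singleton clause (m_32), m_32 = true.
But (!m_32) is also a unit clause — contradiction.
Backtrack on m_11: now try m_11 = false.
From the singleton clause (m_12), m_12 = true.
From the singleton clause (!m_22), m_22 = false.
From the singleton clause (m_21), m_21 = true.
From the singleton clause (!m_31), m_31 = false.
From the singleton clause (m_32), m_32 = true.
But (!m_32) is also a unit clause — contradiction.
Both values of m_11 lead to a conflict.
No assignment satisfies every clause.

No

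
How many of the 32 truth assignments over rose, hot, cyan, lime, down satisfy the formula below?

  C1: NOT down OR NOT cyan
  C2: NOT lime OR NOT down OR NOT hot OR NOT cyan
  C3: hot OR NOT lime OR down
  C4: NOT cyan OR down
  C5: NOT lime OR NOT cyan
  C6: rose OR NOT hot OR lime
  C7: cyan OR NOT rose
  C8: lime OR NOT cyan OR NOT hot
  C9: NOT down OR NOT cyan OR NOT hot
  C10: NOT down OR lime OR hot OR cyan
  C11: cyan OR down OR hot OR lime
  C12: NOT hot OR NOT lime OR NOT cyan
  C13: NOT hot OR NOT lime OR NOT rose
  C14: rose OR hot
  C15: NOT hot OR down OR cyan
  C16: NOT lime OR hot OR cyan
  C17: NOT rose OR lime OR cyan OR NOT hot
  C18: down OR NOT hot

1

There are 2^5 = 32 truth assignments over (rose, hot, cyan, lime, down).
Split on hot. With hot = true, the clauses containing hot are satisfied and NOT hot drops from the rest; 1 of the 2^4 = 16 assignments to the other variables satisfy what remains.
With hot = false, by the same count on the reduced clause set, 0 assignments work.
(One model: rose=F, hot=T, cyan=F, lime=T, down=T.)
Total: 1 + 0 = 1.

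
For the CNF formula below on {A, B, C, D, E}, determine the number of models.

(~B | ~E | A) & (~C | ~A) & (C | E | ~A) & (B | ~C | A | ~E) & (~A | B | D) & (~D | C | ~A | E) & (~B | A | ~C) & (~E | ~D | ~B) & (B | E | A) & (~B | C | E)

There are 2^5 = 32 truth assignments over (A, B, C, D, E).
Split on C. With C = 1, the clauses containing C are satisfied and ~C drops from the rest; 0 of the 2^4 = 16 assignments to the other variables satisfy what remains.
With C = 0, by the same count on the reduced clause set, 4 assignments work.
Total: 0 + 4 = 4.

4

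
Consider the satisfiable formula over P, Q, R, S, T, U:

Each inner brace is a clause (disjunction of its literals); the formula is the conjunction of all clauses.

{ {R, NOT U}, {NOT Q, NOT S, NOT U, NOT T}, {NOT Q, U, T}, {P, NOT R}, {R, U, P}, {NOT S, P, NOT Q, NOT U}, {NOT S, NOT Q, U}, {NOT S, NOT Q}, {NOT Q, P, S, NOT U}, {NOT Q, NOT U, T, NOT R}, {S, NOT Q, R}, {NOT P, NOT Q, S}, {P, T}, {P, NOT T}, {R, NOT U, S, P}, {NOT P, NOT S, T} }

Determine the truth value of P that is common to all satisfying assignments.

True

Suppose P = false.
Unit clause (NOT R) forces R = false.
Unit clause (NOT U) forces U = false.
But (U) is also a unit clause — contradiction.
So every satisfying assignment has P = True.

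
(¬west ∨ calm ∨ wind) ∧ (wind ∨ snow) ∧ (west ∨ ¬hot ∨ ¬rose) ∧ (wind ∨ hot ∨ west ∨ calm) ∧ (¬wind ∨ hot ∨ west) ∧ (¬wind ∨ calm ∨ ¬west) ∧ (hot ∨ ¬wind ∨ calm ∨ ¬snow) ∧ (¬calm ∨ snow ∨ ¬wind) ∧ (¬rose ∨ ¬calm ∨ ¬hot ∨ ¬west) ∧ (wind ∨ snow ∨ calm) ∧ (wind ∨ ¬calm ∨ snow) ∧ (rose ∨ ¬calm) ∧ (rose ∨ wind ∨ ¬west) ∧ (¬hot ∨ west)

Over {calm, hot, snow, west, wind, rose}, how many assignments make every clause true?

3

There are 2^6 = 64 truth assignments over (calm, hot, snow, west, wind, rose).
Split on west. With west = True, the clauses containing west are satisfied and ¬west drops from the rest; 2 of the 2^5 = 32 assignments to the other variables satisfy what remains.
With west = False, by the same count on the reduced clause set, 1 assignment works.
Total: 2 + 1 = 3.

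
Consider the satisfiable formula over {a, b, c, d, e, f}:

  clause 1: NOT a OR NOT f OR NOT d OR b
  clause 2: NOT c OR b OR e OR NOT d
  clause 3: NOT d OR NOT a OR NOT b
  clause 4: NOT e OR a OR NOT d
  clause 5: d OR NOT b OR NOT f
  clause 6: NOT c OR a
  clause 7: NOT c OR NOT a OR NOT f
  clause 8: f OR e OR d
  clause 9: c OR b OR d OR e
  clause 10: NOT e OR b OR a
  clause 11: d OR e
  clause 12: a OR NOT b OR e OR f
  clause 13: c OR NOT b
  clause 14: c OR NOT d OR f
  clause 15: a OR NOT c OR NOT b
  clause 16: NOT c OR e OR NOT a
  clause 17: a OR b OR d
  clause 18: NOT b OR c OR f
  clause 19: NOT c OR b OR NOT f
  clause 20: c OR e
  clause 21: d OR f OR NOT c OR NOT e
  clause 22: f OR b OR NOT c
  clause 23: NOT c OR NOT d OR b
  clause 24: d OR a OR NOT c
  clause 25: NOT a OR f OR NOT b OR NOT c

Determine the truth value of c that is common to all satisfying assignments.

False

Suppose c = true.
The clause (a) is unit, so a = true.
The clause (NOT f) is unit, so f = false.
The clause (e) is unit, so e = true.
The clause (d) is unit, so d = true.
The clause (NOT b) is unit, so b = false.
That conflicts with the unit clause (b).
So every satisfying assignment has c = False.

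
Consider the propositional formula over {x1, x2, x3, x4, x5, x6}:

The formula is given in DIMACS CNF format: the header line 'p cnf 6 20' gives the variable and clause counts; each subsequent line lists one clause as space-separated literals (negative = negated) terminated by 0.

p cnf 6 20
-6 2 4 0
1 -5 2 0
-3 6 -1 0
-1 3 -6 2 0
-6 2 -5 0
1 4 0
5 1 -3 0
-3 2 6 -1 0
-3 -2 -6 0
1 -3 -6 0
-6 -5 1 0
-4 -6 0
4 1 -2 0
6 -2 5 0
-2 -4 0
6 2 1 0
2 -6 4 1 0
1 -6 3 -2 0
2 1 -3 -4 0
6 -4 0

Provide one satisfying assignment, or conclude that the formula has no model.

Suppose x1 = True.
Suppose x3 = False.
Suppose x6 = False.
From the singleton clause (¬x4), x4 = False.
Suppose x2 = True.
From the singleton clause (x5), x5 = True.
Every clause now holds.

x1=True; x2=True; x3=False; x4=False; x5=True; x6=False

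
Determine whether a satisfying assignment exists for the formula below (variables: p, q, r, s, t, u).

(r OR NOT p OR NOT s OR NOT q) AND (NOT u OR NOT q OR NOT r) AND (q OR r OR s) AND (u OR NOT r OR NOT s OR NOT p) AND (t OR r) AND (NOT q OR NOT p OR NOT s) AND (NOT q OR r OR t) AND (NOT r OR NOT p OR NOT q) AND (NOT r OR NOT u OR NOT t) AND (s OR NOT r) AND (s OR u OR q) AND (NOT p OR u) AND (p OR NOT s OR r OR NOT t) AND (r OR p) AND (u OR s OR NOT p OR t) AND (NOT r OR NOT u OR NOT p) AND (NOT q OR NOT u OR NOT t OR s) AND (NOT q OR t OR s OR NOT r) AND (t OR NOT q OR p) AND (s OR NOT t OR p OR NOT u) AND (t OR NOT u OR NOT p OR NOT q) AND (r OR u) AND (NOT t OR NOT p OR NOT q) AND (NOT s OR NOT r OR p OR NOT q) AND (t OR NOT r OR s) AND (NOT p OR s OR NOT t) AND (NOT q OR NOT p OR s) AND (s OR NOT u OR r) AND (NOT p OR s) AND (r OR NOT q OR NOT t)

Branch on t: set t = false.
The clause (r) is unit, so r = true.
The clause (s) is unit, so s = true.
Branch on u: set u = false.
The clause (NOT p) is unit, so p = false.
The clause (NOT q) is unit, so q = false.
All clauses are satisfied.
A satisfying assignment: p=false,  q=false,  r=true,  s=true,  t=false,  u=false.

Satisfiable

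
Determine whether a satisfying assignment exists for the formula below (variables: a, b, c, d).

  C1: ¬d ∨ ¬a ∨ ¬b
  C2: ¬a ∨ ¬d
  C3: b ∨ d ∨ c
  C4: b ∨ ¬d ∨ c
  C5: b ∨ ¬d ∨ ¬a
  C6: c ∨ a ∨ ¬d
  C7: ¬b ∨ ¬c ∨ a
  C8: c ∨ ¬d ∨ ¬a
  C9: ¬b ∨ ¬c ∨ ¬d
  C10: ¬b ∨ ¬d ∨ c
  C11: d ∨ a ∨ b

Satisfiable

Suppose a = True.
(¬d) alone gives d = False.
Suppose b = True.
All clauses hold; c can take either value.
A satisfying assignment: a=True; b=True; c=True; d=False.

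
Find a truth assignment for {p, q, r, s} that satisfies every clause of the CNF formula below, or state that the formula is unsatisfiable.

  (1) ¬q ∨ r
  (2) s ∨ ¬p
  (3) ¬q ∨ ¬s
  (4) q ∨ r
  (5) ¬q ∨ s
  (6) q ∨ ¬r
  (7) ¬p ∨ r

Branch on q: set q = False.
The clause (r) is unit, so r = True.
Now (¬r) is unsatisfied and unit — conflict.
Backtrack on q: now try q = True.
The clause (r) is unit, so r = True.
The clause (¬s) is unit, so s = False.
Now (s) is unsatisfied and unit — conflict.
Either choice for q ends in contradiction.

UNSATISFIABLE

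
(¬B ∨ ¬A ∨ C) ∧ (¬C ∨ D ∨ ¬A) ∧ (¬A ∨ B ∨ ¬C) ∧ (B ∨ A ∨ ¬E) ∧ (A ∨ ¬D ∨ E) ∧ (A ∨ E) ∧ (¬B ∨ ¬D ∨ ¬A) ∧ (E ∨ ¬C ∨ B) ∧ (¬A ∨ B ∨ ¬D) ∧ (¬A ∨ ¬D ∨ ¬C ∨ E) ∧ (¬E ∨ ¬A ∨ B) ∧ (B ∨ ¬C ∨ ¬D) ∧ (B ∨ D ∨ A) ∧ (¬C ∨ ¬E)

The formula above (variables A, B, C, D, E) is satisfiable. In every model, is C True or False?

False

Suppose C = True.
(¬E) alone gives E = False.
(A) alone gives A = True.
(D) alone gives D = True.
But (¬D) is also a unit clause — contradiction.
So every satisfying assignment has C = False.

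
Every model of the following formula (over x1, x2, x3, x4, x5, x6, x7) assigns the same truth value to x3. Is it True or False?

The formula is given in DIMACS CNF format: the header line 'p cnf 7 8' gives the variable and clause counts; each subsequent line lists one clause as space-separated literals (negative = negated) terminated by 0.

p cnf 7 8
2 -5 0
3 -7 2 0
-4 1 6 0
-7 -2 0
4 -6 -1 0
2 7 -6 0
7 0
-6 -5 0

True

Suppose x3 = False.
(x7) alone gives x7 = True.
(x2) alone gives x2 = True.
But (¬x2) is also a unit clause — contradiction.
So every satisfying assignment has x3 = True.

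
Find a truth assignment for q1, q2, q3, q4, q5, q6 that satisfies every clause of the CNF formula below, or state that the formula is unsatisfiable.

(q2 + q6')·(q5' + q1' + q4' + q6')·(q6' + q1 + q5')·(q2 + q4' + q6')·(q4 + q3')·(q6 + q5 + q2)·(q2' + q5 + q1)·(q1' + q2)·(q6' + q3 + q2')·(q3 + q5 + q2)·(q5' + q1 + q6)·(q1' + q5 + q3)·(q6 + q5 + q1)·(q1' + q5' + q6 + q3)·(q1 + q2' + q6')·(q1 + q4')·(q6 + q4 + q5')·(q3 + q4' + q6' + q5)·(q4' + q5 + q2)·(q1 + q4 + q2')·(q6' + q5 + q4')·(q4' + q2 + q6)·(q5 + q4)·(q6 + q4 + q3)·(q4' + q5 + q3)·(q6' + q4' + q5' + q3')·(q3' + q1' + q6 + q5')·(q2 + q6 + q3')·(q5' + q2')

q1 ↦ 1,  q2 ↦ 1,  q3 ↦ 1,  q4 ↦ 1,  q5 ↦ 0,  q6 ↦ 0

Suppose q2 = 1.
(q5') alone gives q5 = 0.
(q1) alone gives q1 = 1.
(q3) alone gives q3 = 1.
(q4) alone gives q4 = 1.
(q6') alone gives q6 = 0.
Every clause now holds.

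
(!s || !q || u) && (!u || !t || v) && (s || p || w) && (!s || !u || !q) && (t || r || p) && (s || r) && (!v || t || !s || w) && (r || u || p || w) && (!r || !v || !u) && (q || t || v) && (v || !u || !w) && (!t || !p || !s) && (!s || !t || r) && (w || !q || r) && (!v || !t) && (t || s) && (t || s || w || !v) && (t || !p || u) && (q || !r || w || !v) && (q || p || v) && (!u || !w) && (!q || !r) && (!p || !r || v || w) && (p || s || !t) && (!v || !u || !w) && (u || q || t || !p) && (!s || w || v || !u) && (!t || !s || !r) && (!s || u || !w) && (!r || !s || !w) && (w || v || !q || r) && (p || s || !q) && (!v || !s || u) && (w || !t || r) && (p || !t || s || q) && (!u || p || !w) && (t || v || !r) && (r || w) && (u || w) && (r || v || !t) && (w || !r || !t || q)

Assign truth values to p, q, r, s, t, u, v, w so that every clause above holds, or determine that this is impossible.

p ↦ true,  q ↦ false,  r ↦ true,  s ↦ false,  t ↦ true,  u ↦ false,  v ↦ false,  w ↦ true

Suppose s = false.
Unit clause (r) forces r = true.
Unit clause (t) forces t = true.
Unit clause (!v) forces v = false.
Unit clause (!u) forces u = false.
Unit clause (!q) forces q = false.
Unit clause (p) forces p = true.
Unit clause (w) forces w = true.
All clauses are satisfied.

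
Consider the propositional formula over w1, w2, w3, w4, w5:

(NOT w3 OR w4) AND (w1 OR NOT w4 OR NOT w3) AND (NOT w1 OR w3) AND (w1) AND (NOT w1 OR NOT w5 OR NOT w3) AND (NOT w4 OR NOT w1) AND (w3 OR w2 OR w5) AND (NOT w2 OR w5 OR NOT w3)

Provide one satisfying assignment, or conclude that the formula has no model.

(w1) alone gives w1 = true.
(w3) alone gives w3 = true.
(w4) alone gives w4 = true.
But (NOT w4) is also a unit clause — contradiction.

UNSATISFIABLE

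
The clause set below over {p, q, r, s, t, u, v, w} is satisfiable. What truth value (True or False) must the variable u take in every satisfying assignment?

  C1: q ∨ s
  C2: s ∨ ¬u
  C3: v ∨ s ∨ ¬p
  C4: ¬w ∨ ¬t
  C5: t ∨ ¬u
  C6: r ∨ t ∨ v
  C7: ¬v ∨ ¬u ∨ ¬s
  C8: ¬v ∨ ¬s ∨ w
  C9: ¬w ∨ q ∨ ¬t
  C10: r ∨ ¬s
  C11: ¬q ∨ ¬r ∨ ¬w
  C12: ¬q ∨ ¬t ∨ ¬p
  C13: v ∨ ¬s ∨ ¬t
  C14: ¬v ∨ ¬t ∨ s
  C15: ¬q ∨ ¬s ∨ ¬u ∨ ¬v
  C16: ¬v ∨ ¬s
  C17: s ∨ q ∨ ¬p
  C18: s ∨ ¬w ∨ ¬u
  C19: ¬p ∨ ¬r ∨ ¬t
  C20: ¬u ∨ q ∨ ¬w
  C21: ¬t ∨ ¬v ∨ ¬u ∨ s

False

Suppose u = True.
The clause (s) is unit, so s = True.
The clause (t) is unit, so t = True.
The clause (¬w) is unit, so w = False.
The clause (¬v) is unit, so v = False.
But (v) is also a unit clause — contradiction.
So every satisfying assignment has u = False.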